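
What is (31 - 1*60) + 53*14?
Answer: 713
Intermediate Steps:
(31 - 1*60) + 53*14 = (31 - 60) + 742 = -29 + 742 = 713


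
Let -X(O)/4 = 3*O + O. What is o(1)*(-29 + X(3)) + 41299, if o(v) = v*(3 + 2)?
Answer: 40914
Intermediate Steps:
o(v) = 5*v (o(v) = v*5 = 5*v)
X(O) = -16*O (X(O) = -4*(3*O + O) = -16*O)
o(1)*(-29 + X(3)) + 41299 = (5*1)*(-29 - 16*3) + 41299 = 5*(-29 - 48) + 41299 = 5*(-77) + 41299 = -385 + 41299 = 40914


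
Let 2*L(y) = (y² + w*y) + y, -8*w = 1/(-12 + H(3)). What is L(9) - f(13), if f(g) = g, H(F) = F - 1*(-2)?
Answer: 3593/112 ≈ 32.080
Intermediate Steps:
H(F) = 2 + F (H(F) = F + 2 = 2 + F)
w = 1/56 (w = -1/(8*(-12 + (2 + 3))) = -1/(8*(-12 + 5)) = -⅛/(-7) = -⅛*(-⅐) = 1/56 ≈ 0.017857)
L(y) = y²/2 + 57*y/112 (L(y) = ((y² + y/56) + y)/2 = (y² + 57*y/56)/2 = y²/2 + 57*y/112)
L(9) - f(13) = (1/112)*9*(57 + 56*9) - 1*13 = (1/112)*9*(57 + 504) - 13 = (1/112)*9*561 - 13 = 5049/112 - 13 = 3593/112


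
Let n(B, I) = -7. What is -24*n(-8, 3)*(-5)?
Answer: -840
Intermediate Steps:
-24*n(-8, 3)*(-5) = -24*(-7)*(-5) = 168*(-5) = -840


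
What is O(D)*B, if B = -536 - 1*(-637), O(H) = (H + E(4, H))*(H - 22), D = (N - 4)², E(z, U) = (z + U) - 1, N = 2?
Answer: -19998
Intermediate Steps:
E(z, U) = -1 + U + z (E(z, U) = (U + z) - 1 = -1 + U + z)
D = 4 (D = (2 - 4)² = (-2)² = 4)
O(H) = (-22 + H)*(3 + 2*H) (O(H) = (H + (-1 + H + 4))*(H - 22) = (H + (3 + H))*(-22 + H) = (3 + 2*H)*(-22 + H) = (-22 + H)*(3 + 2*H))
B = 101 (B = -536 + 637 = 101)
O(D)*B = (-66 - 41*4 + 2*4²)*101 = (-66 - 164 + 2*16)*101 = (-66 - 164 + 32)*101 = -198*101 = -19998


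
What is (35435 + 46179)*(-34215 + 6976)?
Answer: -2223083746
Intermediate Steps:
(35435 + 46179)*(-34215 + 6976) = 81614*(-27239) = -2223083746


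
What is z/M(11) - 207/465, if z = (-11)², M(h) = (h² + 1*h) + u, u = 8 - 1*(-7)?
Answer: 8612/22785 ≈ 0.37797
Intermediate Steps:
u = 15 (u = 8 + 7 = 15)
M(h) = 15 + h + h² (M(h) = (h² + 1*h) + 15 = (h² + h) + 15 = (h + h²) + 15 = 15 + h + h²)
z = 121
z/M(11) - 207/465 = 121/(15 + 11 + 11²) - 207/465 = 121/(15 + 11 + 121) - 207*1/465 = 121/147 - 69/155 = 8612/22785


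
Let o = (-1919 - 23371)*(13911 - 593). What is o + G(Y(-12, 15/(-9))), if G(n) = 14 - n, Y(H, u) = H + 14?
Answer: -336812208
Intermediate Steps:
Y(H, u) = 14 + H
o = -336812220 (o = -25290*13318 = -336812220)
o + G(Y(-12, 15/(-9))) = -336812220 + (14 - (14 - 12)) = -336812220 + (14 - 1*2) = -336812220 + (14 - 2) = -336812220 + 12 = -336812208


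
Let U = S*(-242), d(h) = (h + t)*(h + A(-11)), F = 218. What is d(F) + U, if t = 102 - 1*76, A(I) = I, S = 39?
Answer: 41070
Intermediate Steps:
t = 26 (t = 102 - 76 = 26)
d(h) = (-11 + h)*(26 + h) (d(h) = (h + 26)*(h - 11) = (26 + h)*(-11 + h) = (-11 + h)*(26 + h))
U = -9438 (U = 39*(-242) = -9438)
d(F) + U = (-286 + 218² + 15*218) - 9438 = (-286 + 47524 + 3270) - 9438 = 50508 - 9438 = 41070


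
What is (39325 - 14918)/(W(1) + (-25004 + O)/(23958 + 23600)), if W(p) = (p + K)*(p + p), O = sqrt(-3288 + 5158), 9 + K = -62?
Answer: -3878711762581572/22332073198753 - 580374053*sqrt(1870)/22332073198753 ≈ -173.68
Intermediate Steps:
K = -71 (K = -9 - 62 = -71)
O = sqrt(1870) ≈ 43.243
W(p) = 2*p*(-71 + p) (W(p) = (p - 71)*(p + p) = (-71 + p)*(2*p) = 2*p*(-71 + p))
(39325 - 14918)/(W(1) + (-25004 + O)/(23958 + 23600)) = (39325 - 14918)/(2*1*(-71 + 1) + (-25004 + sqrt(1870))/(23958 + 23600)) = 24407/(2*1*(-70) + (-25004 + sqrt(1870))/47558) = 24407/(-140 + (-25004 + sqrt(1870))*(1/47558)) = 24407/(-140 + (-1786/3397 + sqrt(1870)/47558)) = 24407/(-477366/3397 + sqrt(1870)/47558)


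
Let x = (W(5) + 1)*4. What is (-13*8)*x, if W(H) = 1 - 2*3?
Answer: 1664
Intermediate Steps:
W(H) = -5 (W(H) = 1 - 6 = -5)
x = -16 (x = (-5 + 1)*4 = -4*4 = -16)
(-13*8)*x = -13*8*(-16) = -104*(-16) = 1664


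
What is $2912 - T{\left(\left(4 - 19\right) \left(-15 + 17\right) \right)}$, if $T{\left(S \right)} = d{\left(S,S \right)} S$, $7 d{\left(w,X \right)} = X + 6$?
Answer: $\frac{19664}{7} \approx 2809.1$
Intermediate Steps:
$d{\left(w,X \right)} = \frac{6}{7} + \frac{X}{7}$ ($d{\left(w,X \right)} = \frac{X + 6}{7} = \frac{6 + X}{7} = \frac{6}{7} + \frac{X}{7}$)
$T{\left(S \right)} = S \left(\frac{6}{7} + \frac{S}{7}\right)$ ($T{\left(S \right)} = \left(\frac{6}{7} + \frac{S}{7}\right) S = S \left(\frac{6}{7} + \frac{S}{7}\right)$)
$2912 - T{\left(\left(4 - 19\right) \left(-15 + 17\right) \right)} = 2912 - \frac{\left(4 - 19\right) \left(-15 + 17\right) \left(6 + \left(4 - 19\right) \left(-15 + 17\right)\right)}{7} = 2912 - \frac{\left(-15\right) 2 \left(6 - 30\right)}{7} = 2912 - \frac{1}{7} \left(-30\right) \left(6 - 30\right) = 2912 - \frac{1}{7} \left(-30\right) \left(-24\right) = 2912 - \frac{720}{7} = \frac{19664}{7}$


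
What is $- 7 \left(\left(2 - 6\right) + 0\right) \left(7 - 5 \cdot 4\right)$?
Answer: $-364$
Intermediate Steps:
$- 7 \left(\left(2 - 6\right) + 0\right) \left(7 - 5 \cdot 4\right) = - 7 \left(-4 + 0\right) \left(7 - 20\right) = \left(-7\right) \left(-4\right) \left(7 - 20\right) = 28 \left(-13\right) = -364$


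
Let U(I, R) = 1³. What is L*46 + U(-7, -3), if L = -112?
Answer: -5151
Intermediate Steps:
U(I, R) = 1
L*46 + U(-7, -3) = -112*46 + 1 = -5152 + 1 = -5151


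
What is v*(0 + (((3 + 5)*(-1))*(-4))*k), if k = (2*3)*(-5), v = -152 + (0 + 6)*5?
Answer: 117120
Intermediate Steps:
v = -122 (v = -152 + 6*5 = -152 + 30 = -122)
k = -30 (k = 6*(-5) = -30)
v*(0 + (((3 + 5)*(-1))*(-4))*k) = -122*(0 + (((3 + 5)*(-1))*(-4))*(-30)) = -122*(0 + ((8*(-1))*(-4))*(-30)) = -122*(0 - 8*(-4)*(-30)) = -122*(0 + 32*(-30)) = -122*(0 - 960) = -122*(-960) = 117120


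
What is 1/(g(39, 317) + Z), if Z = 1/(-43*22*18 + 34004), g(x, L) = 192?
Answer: 16976/3259393 ≈ 0.0052083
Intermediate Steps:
Z = 1/16976 (Z = 1/(-946*18 + 34004) = 1/(-17028 + 34004) = 1/16976 ≈ 5.8907e-5)
1/(g(39, 317) + Z) = 1/(192 + 1/16976) = 1/(3259393/16976) = 16976/3259393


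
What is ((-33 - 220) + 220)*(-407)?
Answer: 13431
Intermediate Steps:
((-33 - 220) + 220)*(-407) = (-253 + 220)*(-407) = -33*(-407) = 13431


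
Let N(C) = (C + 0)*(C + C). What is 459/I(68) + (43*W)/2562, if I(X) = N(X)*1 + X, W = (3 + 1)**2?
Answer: 223099/701988 ≈ 0.31781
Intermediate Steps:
W = 16 (W = 4**2 = 16)
N(C) = 2*C**2 (N(C) = C*(2*C) = 2*C**2)
I(X) = X + 2*X**2 (I(X) = (2*X**2)*1 + X = 2*X**2 + X = X + 2*X**2)
459/I(68) + (43*W)/2562 = 459/((68*(1 + 2*68))) + (43*16)/2562 = 459/((68*(1 + 136))) + 688*(1/2562) = 459/((68*137)) + 344/1281 = 459/9316 + 344/1281 = 459*(1/9316) + 344/1281 = 27/548 + 344/1281 = 223099/701988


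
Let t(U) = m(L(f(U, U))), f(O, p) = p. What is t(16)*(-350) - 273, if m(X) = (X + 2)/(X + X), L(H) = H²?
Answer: -57519/128 ≈ -449.37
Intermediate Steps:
m(X) = (2 + X)/(2*X) (m(X) = (2 + X)/((2*X)) = (2 + X)*(1/(2*X)) = (2 + X)/(2*X))
t(U) = (2 + U²)/(2*U²) (t(U) = (2 + U²)/(2*(U²)) = (2 + U²)/(2*U²))
t(16)*(-350) - 273 = (½ + 16⁻²)*(-350) - 273 = (½ + 1/256)*(-350) - 273 = (129/256)*(-350) - 273 = -22575/128 - 273 = -57519/128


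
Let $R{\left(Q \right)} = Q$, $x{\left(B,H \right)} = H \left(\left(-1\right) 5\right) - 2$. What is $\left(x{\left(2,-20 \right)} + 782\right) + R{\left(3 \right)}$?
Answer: $883$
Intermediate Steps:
$x{\left(B,H \right)} = -2 - 5 H$ ($x{\left(B,H \right)} = H \left(-5\right) - 2 = - 5 H - 2 = -2 - 5 H$)
$\left(x{\left(2,-20 \right)} + 782\right) + R{\left(3 \right)} = \left(\left(-2 - -100\right) + 782\right) + 3 = \left(\left(-2 + 100\right) + 782\right) + 3 = \left(98 + 782\right) + 3 = 880 + 3 = 883$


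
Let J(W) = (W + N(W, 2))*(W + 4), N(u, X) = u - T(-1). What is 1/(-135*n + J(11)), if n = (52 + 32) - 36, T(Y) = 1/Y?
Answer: -1/6135 ≈ -0.00016300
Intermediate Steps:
N(u, X) = 1 + u (N(u, X) = u - 1/(-1) = u - 1*(-1) = u + 1 = 1 + u)
n = 48 (n = 84 - 36 = 48)
J(W) = (1 + 2*W)*(4 + W) (J(W) = (W + (1 + W))*(W + 4) = (1 + 2*W)*(4 + W))
1/(-135*n + J(11)) = 1/(-135*48 + (4 + 2*11² + 9*11)) = 1/(-6480 + (4 + 2*121 + 99)) = 1/(-6480 + (4 + 242 + 99)) = 1/(-6480 + 345) = 1/(-6135) = -1/6135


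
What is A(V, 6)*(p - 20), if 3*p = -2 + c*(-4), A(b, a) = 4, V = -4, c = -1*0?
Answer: -248/3 ≈ -82.667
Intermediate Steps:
c = 0
p = -2/3 (p = (-2 + 0*(-4))/3 = (-2 + 0)/3 = (1/3)*(-2) = -2/3 ≈ -0.66667)
A(V, 6)*(p - 20) = 4*(-2/3 - 20) = 4*(-62/3) = -248/3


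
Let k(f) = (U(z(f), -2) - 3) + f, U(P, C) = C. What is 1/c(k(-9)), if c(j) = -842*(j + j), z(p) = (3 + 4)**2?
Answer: 1/23576 ≈ 4.2416e-5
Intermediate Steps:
z(p) = 49 (z(p) = 7**2 = 49)
k(f) = -5 + f (k(f) = (-2 - 3) + f = -5 + f)
c(j) = -1684*j
1/c(k(-9)) = 1/(-1684*(-5 - 9)) = 1/(-1684*(-14)) = 1/23576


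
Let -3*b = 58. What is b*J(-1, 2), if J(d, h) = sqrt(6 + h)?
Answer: -116*sqrt(2)/3 ≈ -54.683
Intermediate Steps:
b = -58/3 (b = -1/3*58 = -58/3 ≈ -19.333)
b*J(-1, 2) = -58*sqrt(6 + 2)/3 = -116*sqrt(2)/3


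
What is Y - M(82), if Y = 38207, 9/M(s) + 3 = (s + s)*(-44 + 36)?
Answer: 50242214/1315 ≈ 38207.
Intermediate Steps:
M(s) = 9/(-3 - 16*s) (M(s) = 9/(-3 + (s + s)*(-44 + 36)) = 9/(-3 + (2*s)*(-8)) = 9/(-3 - 16*s))
Y - M(82) = 38207 - (-9)/(3 + 16*82) = 38207 - (-9)/(3 + 1312) = 38207 - (-9)/1315 = 38207 - 1*(-9/1315) = 38207 + 9/1315 = 50242214/1315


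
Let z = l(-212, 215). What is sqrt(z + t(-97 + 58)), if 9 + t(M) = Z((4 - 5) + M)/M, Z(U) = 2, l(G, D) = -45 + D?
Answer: sqrt(244803)/39 ≈ 12.687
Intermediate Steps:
z = 170 (z = -45 + 215 = 170)
t(M) = -9 + 2/M
sqrt(z + t(-97 + 58)) = sqrt(170 + (-9 + 2/(-97 + 58))) = sqrt(170 + (-9 + 2/(-39))) = sqrt(170 + (-9 + 2*(-1/39))) = sqrt(170 + (-9 - 2/39)) = sqrt(170 - 353/39) = sqrt(6277/39) = sqrt(244803)/39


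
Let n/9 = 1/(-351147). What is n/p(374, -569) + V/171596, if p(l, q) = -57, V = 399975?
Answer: 889516973321/381617663876 ≈ 2.3309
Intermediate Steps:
n = -3/117049 (n = 9/(-351147) = 9*(-1/351147) = -3/117049 ≈ -2.5630e-5)
n/p(374, -569) + V/171596 = -3/117049/(-57) + 399975/171596 = -3/117049*(-1/57) + 399975*(1/171596) = 1/2223931 + 399975/171596 = 889516973321/381617663876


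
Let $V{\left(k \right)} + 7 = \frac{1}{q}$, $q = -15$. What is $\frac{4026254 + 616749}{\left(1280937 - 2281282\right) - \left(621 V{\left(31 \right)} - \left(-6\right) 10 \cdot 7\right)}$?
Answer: $- \frac{23215015}{4981883} \approx -4.6599$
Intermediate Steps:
$V{\left(k \right)} = - \frac{106}{15}$ ($V{\left(k \right)} = -7 + \frac{1}{-15} = -7 - \frac{1}{15} = - \frac{106}{15}$)
$\frac{4026254 + 616749}{\left(1280937 - 2281282\right) - \left(621 V{\left(31 \right)} - \left(-6\right) 10 \cdot 7\right)} = \frac{4026254 + 616749}{\left(1280937 - 2281282\right) + \left(\left(-621\right) \left(- \frac{106}{15}\right) + \left(-6\right) 10 \cdot 7\right)} = \frac{4643003}{\left(1280937 - 2281282\right) + \left(\frac{21942}{5} - 420\right)} = \frac{4643003}{-1000345 + \left(\frac{21942}{5} - 420\right)} = \frac{4643003}{-1000345 + \frac{19842}{5}} = \frac{4643003}{- \frac{4981883}{5}} = 4643003 \left(- \frac{5}{4981883}\right) = - \frac{23215015}{4981883}$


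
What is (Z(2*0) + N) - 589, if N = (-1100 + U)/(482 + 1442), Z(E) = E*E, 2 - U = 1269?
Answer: -1135603/1924 ≈ -590.23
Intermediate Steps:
U = -1267 (U = 2 - 1*1269 = 2 - 1269 = -1267)
Z(E) = E²
N = -2367/1924 (N = (-1100 - 1267)/(482 + 1442) = -2367/1924 ≈ -1.2302)
(Z(2*0) + N) - 589 = ((2*0)² - 2367/1924) - 589 = (0² - 2367/1924) - 589 = (0 - 2367/1924) - 589 = -2367/1924 - 589 = -1135603/1924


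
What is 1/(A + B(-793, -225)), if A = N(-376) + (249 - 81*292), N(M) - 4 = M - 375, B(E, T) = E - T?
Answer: -1/24718 ≈ -4.0456e-5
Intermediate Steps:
N(M) = -371 + M (N(M) = 4 + (M - 375) = 4 + (-375 + M) = -371 + M)
A = -24150 (A = (-371 - 376) + (249 - 81*292) = -747 + (249 - 23652) = -747 - 23403 = -24150)
1/(A + B(-793, -225)) = 1/(-24150 + (-793 - 1*(-225))) = 1/(-24150 + (-793 + 225)) = 1/(-24150 - 568) = 1/(-24718) = -1/24718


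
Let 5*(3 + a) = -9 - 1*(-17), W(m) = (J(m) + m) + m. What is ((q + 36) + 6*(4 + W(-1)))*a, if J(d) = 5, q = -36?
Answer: -294/5 ≈ -58.800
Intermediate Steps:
W(m) = 5 + 2*m (W(m) = (5 + m) + m = 5 + 2*m)
a = -7/5 (a = -3 + (-9 - 1*(-17))/5 = -3 + (-9 + 17)/5 = -3 + (1/5)*8 = -3 + 8/5 = -7/5 ≈ -1.4000)
((q + 36) + 6*(4 + W(-1)))*a = ((-36 + 36) + 6*(4 + (5 + 2*(-1))))*(-7/5) = (0 + 6*(4 + (5 - 2)))*(-7/5) = (0 + 6*(4 + 3))*(-7/5) = (0 + 6*7)*(-7/5) = (0 + 42)*(-7/5) = 42*(-7/5) = -294/5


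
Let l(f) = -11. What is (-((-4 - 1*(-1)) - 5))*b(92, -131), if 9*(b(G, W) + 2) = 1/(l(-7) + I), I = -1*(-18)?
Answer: -1000/63 ≈ -15.873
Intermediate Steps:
I = 18
b(G, W) = -125/63 (b(G, W) = -2 + 1/(9*(-11 + 18)) = -2 + (⅑)/7 = -2 + (⅑)*(⅐) = -2 + 1/63 = -125/63)
(-((-4 - 1*(-1)) - 5))*b(92, -131) = -((-4 - 1*(-1)) - 5)*(-125/63) = -((-4 + 1) - 5)*(-125/63) = -(-3 - 5)*(-125/63) = -(-8)*(-125/63) = -1*(-8)*(-125/63) = 8*(-125/63) = -1000/63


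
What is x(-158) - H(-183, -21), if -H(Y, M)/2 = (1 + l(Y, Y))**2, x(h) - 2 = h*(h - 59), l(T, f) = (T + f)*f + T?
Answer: 8923445520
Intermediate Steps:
l(T, f) = T + f*(T + f) (l(T, f) = f*(T + f) + T = T + f*(T + f))
x(h) = 2 + h*(-59 + h) (x(h) = 2 + h*(h - 59) = 2 + h*(-59 + h))
H(Y, M) = -2*(1 + Y + 2*Y**2)**2 (H(Y, M) = -2*(1 + (Y + Y**2 + Y*Y))**2 = -2*(1 + (Y + Y**2 + Y**2))**2 = -2*(1 + (Y + 2*Y**2))**2 = -2*(1 + Y + 2*Y**2)**2)
x(-158) - H(-183, -21) = (2 + (-158)**2 - 59*(-158)) - (-2)*(1 - 183 + 2*(-183)**2)**2 = (2 + 24964 + 9322) - (-2)*(1 - 183 + 2*33489)**2 = 34288 - (-2)*(1 - 183 + 66978)**2 = 34288 - (-2)*66796**2 = 34288 - (-2)*4461705616 = 34288 - 1*(-8923411232) = 34288 + 8923411232 = 8923445520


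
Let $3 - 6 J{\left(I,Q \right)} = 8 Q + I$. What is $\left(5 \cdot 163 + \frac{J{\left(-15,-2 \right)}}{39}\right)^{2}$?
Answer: $\frac{9095818384}{13689} \approx 6.6446 \cdot 10^{5}$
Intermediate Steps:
$J{\left(I,Q \right)} = \frac{1}{2} - \frac{4 Q}{3} - \frac{I}{6}$ ($J{\left(I,Q \right)} = \frac{1}{2} - \frac{8 Q + I}{6} = \frac{1}{2} - \frac{I + 8 Q}{6} = \frac{1}{2} - \left(\frac{I}{6} + \frac{4 Q}{3}\right) = \frac{1}{2} - \frac{4 Q}{3} - \frac{I}{6}$)
$\left(5 \cdot 163 + \frac{J{\left(-15,-2 \right)}}{39}\right)^{2} = \left(5 \cdot 163 + \frac{\frac{1}{2} - - \frac{8}{3} - - \frac{5}{2}}{39}\right)^{2} = \left(815 + \left(\frac{1}{2} + \frac{8}{3} + \frac{5}{2}\right) \frac{1}{39}\right)^{2} = \left(815 + \frac{17}{3} \cdot \frac{1}{39}\right)^{2} = \left(815 + \frac{17}{117}\right)^{2} = \left(\frac{95372}{117}\right)^{2} = \frac{9095818384}{13689}$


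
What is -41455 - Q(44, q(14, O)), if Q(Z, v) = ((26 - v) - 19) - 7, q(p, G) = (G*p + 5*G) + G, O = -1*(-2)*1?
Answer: -41415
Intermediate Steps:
O = 2 (O = 2*1 = 2)
q(p, G) = 6*G + G*p (q(p, G) = (5*G + G*p) + G = 6*G + G*p)
Q(Z, v) = -v (Q(Z, v) = (7 - v) - 7 = -v)
-41455 - Q(44, q(14, O)) = -41455 - (-1)*2*(6 + 14) = -41455 - (-1)*2*20 = -41455 - (-1)*40 = -41455 - 1*(-40) = -41455 + 40 = -41415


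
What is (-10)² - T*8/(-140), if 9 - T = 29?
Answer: 692/7 ≈ 98.857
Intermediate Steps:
T = -20 (T = 9 - 1*29 = 9 - 29 = -20)
(-10)² - T*8/(-140) = (-10)² - (-20*8)/(-140) = 100 - (-160)*(-1)/140 = 100 - 1*8/7 = 100 - 8/7 = 692/7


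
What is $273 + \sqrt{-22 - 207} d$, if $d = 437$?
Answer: $273 + 437 i \sqrt{229} \approx 273.0 + 6613.0 i$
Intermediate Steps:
$273 + \sqrt{-22 - 207} d = 273 + \sqrt{-22 - 207} \cdot 437 = 273 + \sqrt{-229} \cdot 437 = 273 + i \sqrt{229} \cdot 437 = 273 + 437 i \sqrt{229}$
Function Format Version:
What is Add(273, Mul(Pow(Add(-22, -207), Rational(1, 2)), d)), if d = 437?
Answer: Add(273, Mul(437, I, Pow(229, Rational(1, 2)))) ≈ Add(273.00, Mul(6613.0, I))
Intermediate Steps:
Add(273, Mul(Pow(Add(-22, -207), Rational(1, 2)), d)) = Add(273, Mul(Pow(Add(-22, -207), Rational(1, 2)), 437)) = Add(273, Mul(Pow(-229, Rational(1, 2)), 437)) = Add(273, Mul(Mul(I, Pow(229, Rational(1, 2))), 437)) = Add(273, Mul(437, I, Pow(229, Rational(1, 2))))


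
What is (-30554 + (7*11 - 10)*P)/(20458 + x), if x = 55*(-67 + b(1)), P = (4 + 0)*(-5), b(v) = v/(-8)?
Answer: -255152/134129 ≈ -1.9023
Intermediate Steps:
b(v) = -v/8 (b(v) = v*(-1/8) = -v/8)
P = -20 (P = 4*(-5) = -20)
x = -29535/8 (x = 55*(-67 - 1/8*1) = 55*(-67 - 1/8) = 55*(-537/8) = -29535/8 ≈ -3691.9)
(-30554 + (7*11 - 10)*P)/(20458 + x) = (-30554 + (7*11 - 10)*(-20))/(20458 - 29535/8) = (-30554 + (77 - 10)*(-20))/(134129/8) = (-30554 + 67*(-20))*(8/134129) = (-30554 - 1340)*(8/134129) = -31894*8/134129 = -255152/134129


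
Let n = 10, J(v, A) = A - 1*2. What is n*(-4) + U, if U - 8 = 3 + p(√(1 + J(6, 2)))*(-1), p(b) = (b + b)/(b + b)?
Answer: -30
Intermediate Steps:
J(v, A) = -2 + A (J(v, A) = A - 2 = -2 + A)
p(b) = 1 (p(b) = (2*b)/((2*b)) = (2*b)*(1/(2*b)) = 1)
U = 10 (U = 8 + (3 + 1*(-1)) = 8 + (3 - 1) = 8 + 2 = 10)
n*(-4) + U = 10*(-4) + 10 = -40 + 10 = -30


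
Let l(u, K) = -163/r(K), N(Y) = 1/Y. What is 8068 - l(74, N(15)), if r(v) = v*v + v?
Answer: 165763/16 ≈ 10360.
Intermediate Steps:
r(v) = v + v**2 (r(v) = v**2 + v = v + v**2)
l(u, K) = -163/(K*(1 + K)) (l(u, K) = -163*1/(K*(1 + K)) = -163/(K*(1 + K)))
8068 - l(74, N(15)) = 8068 - (-163)/((1/15)*(1 + 1/15)) = 8068 - (-163)/(1/15*(1 + 1/15)) = 8068 - (-163)*15/16/15 = 8068 - (-163)*15*15/16 = 8068 - 1*(-36675/16) = 8068 + 36675/16 = 165763/16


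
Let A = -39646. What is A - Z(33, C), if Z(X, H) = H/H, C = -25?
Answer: -39647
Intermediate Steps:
Z(X, H) = 1
A - Z(33, C) = -39646 - 1*1 = -39646 - 1 = -39647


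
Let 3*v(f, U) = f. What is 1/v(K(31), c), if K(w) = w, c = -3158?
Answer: 3/31 ≈ 0.096774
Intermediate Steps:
v(f, U) = f/3
1/v(K(31), c) = 1/((1/3)*31) = 1/(31/3) = 3/31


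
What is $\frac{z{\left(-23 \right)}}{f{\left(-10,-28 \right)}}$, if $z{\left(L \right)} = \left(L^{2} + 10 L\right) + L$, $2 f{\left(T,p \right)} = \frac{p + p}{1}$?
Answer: $- \frac{69}{7} \approx -9.8571$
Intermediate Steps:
$f{\left(T,p \right)} = p$ ($f{\left(T,p \right)} = \frac{\left(p + p\right) 1^{-1}}{2} = \frac{2 p 1}{2} = \frac{2 p}{2} = p$)
$z{\left(L \right)} = L^{2} + 11 L$
$\frac{z{\left(-23 \right)}}{f{\left(-10,-28 \right)}} = \frac{\left(-23\right) \left(11 - 23\right)}{-28} = \left(-23\right) \left(-12\right) \left(- \frac{1}{28}\right) = 276 \left(- \frac{1}{28}\right) = - \frac{69}{7}$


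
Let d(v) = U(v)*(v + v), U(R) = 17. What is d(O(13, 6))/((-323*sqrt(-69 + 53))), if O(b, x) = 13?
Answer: 13*I/38 ≈ 0.34211*I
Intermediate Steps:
d(v) = 34*v (d(v) = 17*(v + v) = 17*(2*v) = 34*v)
d(O(13, 6))/((-323*sqrt(-69 + 53))) = (34*13)/((-323*sqrt(-69 + 53))) = 442/((-1292*I)) = 442*(I/1292) = 13*I/38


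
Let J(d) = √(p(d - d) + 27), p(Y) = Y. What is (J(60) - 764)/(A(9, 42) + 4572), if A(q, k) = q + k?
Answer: -764/4623 + √3/1541 ≈ -0.16414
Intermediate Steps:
A(q, k) = k + q
J(d) = 3*√3 (J(d) = √((d - d) + 27) = √(0 + 27) = √27 = 3*√3)
(J(60) - 764)/(A(9, 42) + 4572) = (3*√3 - 764)/((42 + 9) + 4572) = (-764 + 3*√3)/(51 + 4572) = (-764 + 3*√3)/4623 = (-764 + 3*√3)*(1/4623) = -764/4623 + √3/1541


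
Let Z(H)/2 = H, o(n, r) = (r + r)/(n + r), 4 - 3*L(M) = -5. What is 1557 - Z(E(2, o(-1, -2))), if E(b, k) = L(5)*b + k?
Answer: 4627/3 ≈ 1542.3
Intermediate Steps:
L(M) = 3 (L(M) = 4/3 - ⅓*(-5) = 4/3 + 5/3 = 3)
o(n, r) = 2*r/(n + r) (o(n, r) = (2*r)/(n + r) = 2*r/(n + r))
E(b, k) = k + 3*b (E(b, k) = 3*b + k = k + 3*b)
Z(H) = 2*H
1557 - Z(E(2, o(-1, -2))) = 1557 - 2*(2*(-2)/(-1 - 2) + 3*2) = 1557 - 2*(2*(-2)/(-3) + 6) = 1557 - 2*(2*(-2)*(-⅓) + 6) = 1557 - 2*(4/3 + 6) = 1557 - 2*22/3 = 1557 - 1*44/3 = 1557 - 44/3 = 4627/3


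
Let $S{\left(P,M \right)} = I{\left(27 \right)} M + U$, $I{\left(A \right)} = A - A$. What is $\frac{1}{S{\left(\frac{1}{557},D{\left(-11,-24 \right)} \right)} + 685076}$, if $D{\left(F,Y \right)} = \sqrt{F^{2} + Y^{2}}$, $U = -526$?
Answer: $\frac{1}{684550} \approx 1.4608 \cdot 10^{-6}$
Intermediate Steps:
$I{\left(A \right)} = 0$
$S{\left(P,M \right)} = -526$ ($S{\left(P,M \right)} = 0 M - 526 = 0 - 526 = -526$)
$\frac{1}{S{\left(\frac{1}{557},D{\left(-11,-24 \right)} \right)} + 685076} = \frac{1}{-526 + 685076} = \frac{1}{684550}$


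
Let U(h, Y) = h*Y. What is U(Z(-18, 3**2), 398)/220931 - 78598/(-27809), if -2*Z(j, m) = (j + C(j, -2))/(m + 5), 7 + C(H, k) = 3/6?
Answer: 69497676889/24575480716 ≈ 2.8279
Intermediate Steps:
C(H, k) = -13/2 (C(H, k) = -7 + 3/6 = -7 + 3*(1/6) = -7 + 1/2 = -13/2)
Z(j, m) = -(-13/2 + j)/(2*(5 + m)) (Z(j, m) = -(j - 13/2)/(2*(m + 5)) = -(-13/2 + j)/(2*(5 + m)))
U(h, Y) = Y*h
U(Z(-18, 3**2), 398)/220931 - 78598/(-27809) = (398*((13 - 2*(-18))/(4*(5 + 3**2))))/220931 - 78598/(-27809) = (398*((13 + 36)/(4*(5 + 9))))*(1/220931) - 78598*(-1/27809) = (398*((1/4)*49/14))*(1/220931) + 78598/27809 = (398*((1/4)*(1/14)*49))*(1/220931) + 78598/27809 = (398*(7/8))*(1/220931) + 78598/27809 = (1393/4)*(1/220931) + 78598/27809 = 1393/883724 + 78598/27809 = 69497676889/24575480716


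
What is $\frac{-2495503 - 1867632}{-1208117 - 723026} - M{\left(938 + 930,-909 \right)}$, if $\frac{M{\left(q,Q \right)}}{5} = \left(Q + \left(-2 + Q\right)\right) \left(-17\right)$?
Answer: $- \frac{298743458965}{1931143} \approx -1.547 \cdot 10^{5}$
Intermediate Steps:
$M{\left(q,Q \right)} = 170 - 170 Q$ ($M{\left(q,Q \right)} = 5 \left(Q + \left(-2 + Q\right)\right) \left(-17\right) = 5 \left(-2 + 2 Q\right) \left(-17\right) = 5 \left(34 - 34 Q\right) = 170 - 170 Q$)
$\frac{-2495503 - 1867632}{-1208117 - 723026} - M{\left(938 + 930,-909 \right)} = \frac{-2495503 - 1867632}{-1208117 - 723026} - \left(170 - -154530\right) = - \frac{4363135}{-1931143} - \left(170 + 154530\right) = \left(-4363135\right) \left(- \frac{1}{1931143}\right) - 154700 = \frac{4363135}{1931143} - 154700 = - \frac{298743458965}{1931143}$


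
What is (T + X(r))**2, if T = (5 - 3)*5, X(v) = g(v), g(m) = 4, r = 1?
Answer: 196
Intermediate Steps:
X(v) = 4
T = 10 (T = 2*5 = 10)
(T + X(r))**2 = (10 + 4)**2 = 14**2 = 196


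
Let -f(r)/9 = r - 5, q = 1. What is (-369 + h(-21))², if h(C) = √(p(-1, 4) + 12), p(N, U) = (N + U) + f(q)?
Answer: (369 - √51)² ≈ 1.3094e+5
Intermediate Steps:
f(r) = 45 - 9*r (f(r) = -9*(r - 5) = -9*(-5 + r) = 45 - 9*r)
p(N, U) = 36 + N + U (p(N, U) = (N + U) + (45 - 9*1) = (N + U) + (45 - 9) = (N + U) + 36 = 36 + N + U)
h(C) = √51 (h(C) = √((36 - 1 + 4) + 12) = √(39 + 12) = √51)
(-369 + h(-21))² = (-369 + √51)²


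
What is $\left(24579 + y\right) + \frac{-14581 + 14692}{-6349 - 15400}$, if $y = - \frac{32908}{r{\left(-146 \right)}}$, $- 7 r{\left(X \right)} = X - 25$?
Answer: $\frac{4547432164}{195741} \approx 23232.0$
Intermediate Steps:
$r{\left(X \right)} = \frac{25}{7} - \frac{X}{7}$ ($r{\left(X \right)} = - \frac{X - 25}{7} = - \frac{-25 + X}{7} = \frac{25}{7} - \frac{X}{7}$)
$y = - \frac{12124}{9}$ ($y = - \frac{32908}{\frac{25}{7} - - \frac{146}{7}} = - \frac{32908}{\frac{25}{7} + \frac{146}{7}} = - \frac{32908}{\frac{171}{7}} = \left(-32908\right) \frac{7}{171} = - \frac{12124}{9} \approx -1347.1$)
$\left(24579 + y\right) + \frac{-14581 + 14692}{-6349 - 15400} = \left(24579 - \frac{12124}{9}\right) + \frac{-14581 + 14692}{-6349 - 15400} = \frac{209087}{9} + \frac{111}{-21749} = \frac{209087}{9} + 111 \left(- \frac{1}{21749}\right) = \frac{209087}{9} - \frac{111}{21749} = \frac{4547432164}{195741}$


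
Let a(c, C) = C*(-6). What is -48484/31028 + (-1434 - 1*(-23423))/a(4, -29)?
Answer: 168459619/1349718 ≈ 124.81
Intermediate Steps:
a(c, C) = -6*C
-48484/31028 + (-1434 - 1*(-23423))/a(4, -29) = -48484/31028 + (-1434 - 1*(-23423))/((-6*(-29))) = -48484*1/31028 + (-1434 + 23423)/174 = -12121/7757 + 21989*(1/174) = -12121/7757 + 21989/174 = 168459619/1349718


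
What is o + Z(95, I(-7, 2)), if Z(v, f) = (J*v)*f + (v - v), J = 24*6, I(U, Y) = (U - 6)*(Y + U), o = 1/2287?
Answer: 2033600401/2287 ≈ 8.8920e+5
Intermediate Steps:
o = 1/2287 ≈ 0.00043725
I(U, Y) = (-6 + U)*(U + Y)
J = 144
Z(v, f) = 144*f*v (Z(v, f) = (144*v)*f + (v - v) = 144*f*v + 0 = 144*f*v)
o + Z(95, I(-7, 2)) = 1/2287 + 144*((-7)² - 6*(-7) - 6*2 - 7*2)*95 = 1/2287 + 144*(49 + 42 - 12 - 14)*95 = 1/2287 + 144*65*95 = 1/2287 + 889200 = 2033600401/2287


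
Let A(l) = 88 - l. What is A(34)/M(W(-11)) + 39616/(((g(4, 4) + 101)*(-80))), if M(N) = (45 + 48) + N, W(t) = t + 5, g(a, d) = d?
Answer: -62354/15225 ≈ -4.0955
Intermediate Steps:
W(t) = 5 + t
M(N) = 93 + N
A(34)/M(W(-11)) + 39616/(((g(4, 4) + 101)*(-80))) = (88 - 1*34)/(93 + (5 - 11)) + 39616/(((4 + 101)*(-80))) = (88 - 34)/(93 - 6) + 39616/((105*(-80))) = 54/87 + 39616/(-8400) = 54*(1/87) + 39616*(-1/8400) = 18/29 - 2476/525 = -62354/15225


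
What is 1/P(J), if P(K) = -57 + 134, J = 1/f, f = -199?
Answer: 1/77 ≈ 0.012987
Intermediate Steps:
J = -1/199 (J = 1/(-199) = -1/199 ≈ -0.0050251)
P(K) = 77
1/P(J) = 1/77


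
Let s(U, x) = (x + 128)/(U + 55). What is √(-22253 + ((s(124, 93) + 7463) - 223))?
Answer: I*√480991974/179 ≈ 122.52*I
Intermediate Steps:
s(U, x) = (128 + x)/(55 + U)
√(-22253 + ((s(124, 93) + 7463) - 223)) = √(-22253 + (((128 + 93)/(55 + 124) + 7463) - 223)) = √(-22253 + ((221/179 + 7463) - 223)) = √(-22253 + (1336098/179 - 223)) = √(-22253 + 1296181/179) = √(-2687106/179) = I*√480991974/179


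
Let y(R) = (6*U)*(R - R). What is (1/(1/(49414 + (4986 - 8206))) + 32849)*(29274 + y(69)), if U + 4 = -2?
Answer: 2313904782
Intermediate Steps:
U = -6 (U = -4 - 2 = -6)
y(R) = 0 (y(R) = (6*(-6))*(R - R) = -36*0 = 0)
(1/(1/(49414 + (4986 - 8206))) + 32849)*(29274 + y(69)) = (1/(1/(49414 + (4986 - 8206))) + 32849)*(29274 + 0) = (1/(1/(49414 - 3220)) + 32849)*29274 = (1/(1/46194) + 32849)*29274 = (46194 + 32849)*29274 = 79043*29274 = 2313904782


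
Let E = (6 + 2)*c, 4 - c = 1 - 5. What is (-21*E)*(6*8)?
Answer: -64512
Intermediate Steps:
c = 8 (c = 4 - (1 - 5) = 4 - 1*(-4) = 4 + 4 = 8)
E = 64 (E = (6 + 2)*8 = 8*8 = 64)
(-21*E)*(6*8) = (-21*64)*(6*8) = -1344*48 = -64512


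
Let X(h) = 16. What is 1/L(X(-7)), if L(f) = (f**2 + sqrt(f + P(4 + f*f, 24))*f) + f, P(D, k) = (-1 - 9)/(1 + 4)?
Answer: 17/4400 - sqrt(14)/4400 ≈ 0.0030133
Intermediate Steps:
P(D, k) = -2 (P(D, k) = -10/5 = -10*1/5 = -2)
L(f) = f + f**2 + f*sqrt(-2 + f) (L(f) = (f**2 + sqrt(f - 2)*f) + f = (f**2 + sqrt(-2 + f)*f) + f = (f**2 + f*sqrt(-2 + f)) + f = f + f**2 + f*sqrt(-2 + f))
1/L(X(-7)) = 1/(16*(1 + 16 + sqrt(-2 + 16))) = 1/(16*(1 + 16 + sqrt(14))) = 1/(16*(17 + sqrt(14))) = 1/(272 + 16*sqrt(14))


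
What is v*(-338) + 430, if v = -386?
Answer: 130898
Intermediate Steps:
v*(-338) + 430 = -386*(-338) + 430 = 130468 + 430 = 130898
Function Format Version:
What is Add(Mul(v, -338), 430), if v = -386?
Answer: 130898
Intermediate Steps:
Add(Mul(v, -338), 430) = Add(Mul(-386, -338), 430) = Add(130468, 430) = 130898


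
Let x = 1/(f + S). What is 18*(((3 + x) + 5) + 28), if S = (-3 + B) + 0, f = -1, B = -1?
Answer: 3222/5 ≈ 644.40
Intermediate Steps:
S = -4 (S = (-3 - 1) + 0 = -4 + 0 = -4)
x = -1/5 (x = 1/(-1 - 4) = 1/(-5) = -1/5 ≈ -0.20000)
18*(((3 + x) + 5) + 28) = 18*(((3 - 1/5) + 5) + 28) = 18*((14/5 + 5) + 28) = 18*(39/5 + 28) = 18*(179/5) = 3222/5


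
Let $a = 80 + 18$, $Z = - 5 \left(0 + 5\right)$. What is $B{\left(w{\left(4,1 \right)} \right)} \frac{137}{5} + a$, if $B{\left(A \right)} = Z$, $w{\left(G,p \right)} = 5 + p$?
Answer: $-587$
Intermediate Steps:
$Z = -25$ ($Z = \left(-5\right) 5 = -25$)
$B{\left(A \right)} = -25$
$a = 98$
$B{\left(w{\left(4,1 \right)} \right)} \frac{137}{5} + a = - 25 \cdot \frac{137}{5} + 98 = - 25 \cdot 137 \cdot \frac{1}{5} + 98 = \left(-25\right) \frac{137}{5} + 98 = -685 + 98 = -587$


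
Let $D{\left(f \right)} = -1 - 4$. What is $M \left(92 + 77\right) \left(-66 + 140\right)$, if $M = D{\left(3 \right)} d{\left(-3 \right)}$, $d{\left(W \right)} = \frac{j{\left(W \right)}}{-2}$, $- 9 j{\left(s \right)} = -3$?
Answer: $\frac{31265}{3} \approx 10422.0$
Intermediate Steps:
$D{\left(f \right)} = -5$
$j{\left(s \right)} = \frac{1}{3}$ ($j{\left(s \right)} = \left(- \frac{1}{9}\right) \left(-3\right) = \frac{1}{3}$)
$d{\left(W \right)} = - \frac{1}{6}$ ($d{\left(W \right)} = \frac{1}{3 \left(-2\right)} = \frac{1}{3} \left(- \frac{1}{2}\right) = - \frac{1}{6}$)
$M = \frac{5}{6}$ ($M = \left(-5\right) \left(- \frac{1}{6}\right) = \frac{5}{6} \approx 0.83333$)
$M \left(92 + 77\right) \left(-66 + 140\right) = \frac{5 \left(92 + 77\right) \left(-66 + 140\right)}{6} = \frac{5 \cdot 169 \cdot 74}{6} = \frac{5}{6} \cdot 12506 = \frac{31265}{3}$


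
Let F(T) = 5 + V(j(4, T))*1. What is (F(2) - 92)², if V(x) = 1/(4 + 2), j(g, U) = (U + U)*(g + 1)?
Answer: 271441/36 ≈ 7540.0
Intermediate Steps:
j(g, U) = 2*U*(1 + g) (j(g, U) = (2*U)*(1 + g) = 2*U*(1 + g))
V(x) = ⅙ (V(x) = 1/6 = ⅙)
F(T) = 31/6 (F(T) = 5 + (⅙)*1 = 5 + ⅙ = 31/6)
(F(2) - 92)² = (31/6 - 92)² = (-521/6)² = 271441/36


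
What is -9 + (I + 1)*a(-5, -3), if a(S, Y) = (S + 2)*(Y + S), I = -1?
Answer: -9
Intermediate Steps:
a(S, Y) = (2 + S)*(S + Y)
-9 + (I + 1)*a(-5, -3) = -9 + (-1 + 1)*((-5)² + 2*(-5) + 2*(-3) - 5*(-3)) = -9 + 0*(25 - 10 - 6 + 15) = -9 + 0*24 = -9 + 0 = -9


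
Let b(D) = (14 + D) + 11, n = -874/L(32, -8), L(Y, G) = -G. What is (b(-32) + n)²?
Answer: 216225/16 ≈ 13514.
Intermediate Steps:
n = -437/4 (n = -874/((-1*(-8))) = -874/8 = -874*⅛ = -437/4 ≈ -109.25)
b(D) = 25 + D
(b(-32) + n)² = ((25 - 32) - 437/4)² = (-7 - 437/4)² = (-465/4)² = 216225/16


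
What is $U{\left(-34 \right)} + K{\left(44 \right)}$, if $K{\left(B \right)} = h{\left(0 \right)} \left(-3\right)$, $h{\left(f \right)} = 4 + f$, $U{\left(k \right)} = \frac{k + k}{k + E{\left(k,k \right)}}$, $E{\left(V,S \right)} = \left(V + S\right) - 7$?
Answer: $- \frac{1240}{109} \approx -11.376$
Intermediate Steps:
$E{\left(V,S \right)} = -7 + S + V$ ($E{\left(V,S \right)} = \left(S + V\right) - 7 = -7 + S + V$)
$U{\left(k \right)} = \frac{2 k}{-7 + 3 k}$ ($U{\left(k \right)} = \frac{k + k}{k + \left(-7 + k + k\right)} = \frac{2 k}{k + \left(-7 + 2 k\right)} = \frac{2 k}{-7 + 3 k}$)
$K{\left(B \right)} = -12$ ($K{\left(B \right)} = \left(4 + 0\right) \left(-3\right) = 4 \left(-3\right) = -12$)
$U{\left(-34 \right)} + K{\left(44 \right)} = 2 \left(-34\right) \frac{1}{-7 + 3 \left(-34\right)} - 12 = 2 \left(-34\right) \frac{1}{-7 - 102} - 12 = 2 \left(-34\right) \frac{1}{-109} - 12 = 2 \left(-34\right) \left(- \frac{1}{109}\right) - 12 = \frac{68}{109} - 12 = - \frac{1240}{109}$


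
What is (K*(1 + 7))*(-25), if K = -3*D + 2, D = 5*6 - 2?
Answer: 16400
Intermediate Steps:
D = 28 (D = 30 - 2 = 28)
K = -82 (K = -3*28 + 2 = -84 + 2 = -82)
(K*(1 + 7))*(-25) = -82*(1 + 7)*(-25) = -82*8*(-25) = -656*(-25) = 16400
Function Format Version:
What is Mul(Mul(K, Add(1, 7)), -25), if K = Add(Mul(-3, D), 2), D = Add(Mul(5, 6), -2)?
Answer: 16400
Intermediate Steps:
D = 28 (D = Add(30, -2) = 28)
K = -82 (K = Add(Mul(-3, 28), 2) = Add(-84, 2) = -82)
Mul(Mul(K, Add(1, 7)), -25) = Mul(Mul(-82, Add(1, 7)), -25) = Mul(Mul(-82, 8), -25) = Mul(-656, -25) = 16400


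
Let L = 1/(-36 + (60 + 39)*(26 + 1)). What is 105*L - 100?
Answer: -87865/879 ≈ -99.960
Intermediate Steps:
L = 1/2637 (L = 1/(-36 + 99*27) = 1/(-36 + 2673) = 1/2637 ≈ 0.00037922)
105*L - 100 = 105*(1/2637) - 100 = 35/879 - 100 = -87865/879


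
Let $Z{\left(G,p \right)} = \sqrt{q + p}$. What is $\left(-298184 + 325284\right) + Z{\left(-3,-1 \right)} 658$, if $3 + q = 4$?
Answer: $27100$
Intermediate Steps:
$q = 1$ ($q = -3 + 4 = 1$)
$Z{\left(G,p \right)} = \sqrt{1 + p}$
$\left(-298184 + 325284\right) + Z{\left(-3,-1 \right)} 658 = \left(-298184 + 325284\right) + \sqrt{1 - 1} \cdot 658 = 27100 + \sqrt{0} \cdot 658 = 27100 + 0 \cdot 658 = 27100 + 0 = 27100$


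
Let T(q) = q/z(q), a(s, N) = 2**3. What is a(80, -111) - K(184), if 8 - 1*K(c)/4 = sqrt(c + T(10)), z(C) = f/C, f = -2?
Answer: -24 + 4*sqrt(134) ≈ 22.303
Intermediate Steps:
a(s, N) = 8
z(C) = -2/C
T(q) = -q**2/2 (T(q) = q/((-2/q)) = q*(-q/2) = -q**2/2)
K(c) = 32 - 4*sqrt(-50 + c) (K(c) = 32 - 4*sqrt(c - 1/2*10**2) = 32 - 4*sqrt(c - 1/2*100) = 32 - 4*sqrt(c - 50) = 32 - 4*sqrt(-50 + c))
a(80, -111) - K(184) = 8 - (32 - 4*sqrt(-50 + 184)) = 8 - (32 - 4*sqrt(134)) = 8 + (-32 + 4*sqrt(134)) = -24 + 4*sqrt(134)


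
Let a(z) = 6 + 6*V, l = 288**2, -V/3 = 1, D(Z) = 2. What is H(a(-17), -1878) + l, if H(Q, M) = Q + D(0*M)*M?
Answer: 79176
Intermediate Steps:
V = -3 (V = -3*1 = -3)
l = 82944
a(z) = -12 (a(z) = 6 + 6*(-3) = 6 - 18 = -12)
H(Q, M) = Q + 2*M
H(a(-17), -1878) + l = (-12 + 2*(-1878)) + 82944 = (-12 - 3756) + 82944 = -3768 + 82944 = 79176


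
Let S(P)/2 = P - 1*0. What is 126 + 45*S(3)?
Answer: 396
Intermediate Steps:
S(P) = 2*P (S(P) = 2*(P - 1*0) = 2*(P + 0) = 2*P)
126 + 45*S(3) = 126 + 45*(2*3) = 126 + 45*6 = 126 + 270 = 396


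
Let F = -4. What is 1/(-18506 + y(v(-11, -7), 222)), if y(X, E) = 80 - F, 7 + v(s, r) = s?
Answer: -1/18422 ≈ -5.4283e-5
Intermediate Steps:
v(s, r) = -7 + s
y(X, E) = 84 (y(X, E) = 80 - 1*(-4) = 80 + 4 = 84)
1/(-18506 + y(v(-11, -7), 222)) = 1/(-18506 + 84) = 1/(-18422) = -1/18422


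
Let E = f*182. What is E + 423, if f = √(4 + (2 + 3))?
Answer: 969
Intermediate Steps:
f = 3 (f = √(4 + 5) = √9 = 3)
E = 546 (E = 3*182 = 546)
E + 423 = 546 + 423 = 969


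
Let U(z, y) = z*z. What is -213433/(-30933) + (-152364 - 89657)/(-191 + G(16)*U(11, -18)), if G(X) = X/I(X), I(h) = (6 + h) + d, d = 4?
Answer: 32549004568/15621165 ≈ 2083.6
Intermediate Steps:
U(z, y) = z²
I(h) = 10 + h (I(h) = (6 + h) + 4 = 10 + h)
G(X) = X/(10 + X)
-213433/(-30933) + (-152364 - 89657)/(-191 + G(16)*U(11, -18)) = -213433/(-30933) + (-152364 - 89657)/(-191 + (16/(10 + 16))*11²) = -213433*(-1/30933) - 242021/(-191 + (16/26)*121) = 213433/30933 - 242021/(-191 + (16*(1/26))*121) = 213433/30933 - 242021/(-191 + (8/13)*121) = 213433/30933 - 242021/(-191 + 968/13) = 213433/30933 - 242021/(-1515/13) = 213433/30933 - 242021*(-13/1515) = 213433/30933 + 3146273/1515 = 32549004568/15621165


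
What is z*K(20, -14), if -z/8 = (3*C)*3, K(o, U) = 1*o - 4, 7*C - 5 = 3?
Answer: -9216/7 ≈ -1316.6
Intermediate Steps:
C = 8/7 (C = 5/7 + (1/7)*3 = 5/7 + 3/7 = 8/7 ≈ 1.1429)
K(o, U) = -4 + o (K(o, U) = o - 4 = -4 + o)
z = -576/7 (z = -8*3*(8/7)*3 = -192*3/7 = -8*72/7 = -576/7 ≈ -82.286)
z*K(20, -14) = -576*(-4 + 20)/7 = -576/7*16 = -9216/7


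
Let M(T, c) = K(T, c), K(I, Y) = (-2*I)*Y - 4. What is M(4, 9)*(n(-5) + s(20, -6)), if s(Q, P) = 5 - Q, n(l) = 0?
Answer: 1140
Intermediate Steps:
K(I, Y) = -4 - 2*I*Y (K(I, Y) = -2*I*Y - 4 = -4 - 2*I*Y)
M(T, c) = -4 - 2*T*c
M(4, 9)*(n(-5) + s(20, -6)) = (-4 - 2*4*9)*(0 + (5 - 1*20)) = (-4 - 72)*(0 + (5 - 20)) = -76*(0 - 15) = -76*(-15) = 1140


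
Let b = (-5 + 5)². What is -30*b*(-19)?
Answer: 0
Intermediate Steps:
b = 0 (b = 0² = 0)
-30*b*(-19) = -30*0*(-19) = 0*(-19) = 0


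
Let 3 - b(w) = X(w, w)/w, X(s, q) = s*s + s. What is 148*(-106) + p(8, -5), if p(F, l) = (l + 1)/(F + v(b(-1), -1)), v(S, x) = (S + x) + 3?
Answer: -203948/13 ≈ -15688.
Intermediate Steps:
X(s, q) = s + s**2 (X(s, q) = s**2 + s = s + s**2)
b(w) = 2 - w (b(w) = 3 - w*(1 + w)/w = 3 - (1 + w) = 3 + (-1 - w) = 2 - w)
v(S, x) = 3 + S + x
p(F, l) = (1 + l)/(5 + F) (p(F, l) = (l + 1)/(F + (3 + (2 - 1*(-1)) - 1)) = (1 + l)/(F + (3 + (2 + 1) - 1)) = (1 + l)/(F + (3 + 3 - 1)) = (1 + l)/(F + 5) = (1 + l)/(5 + F))
148*(-106) + p(8, -5) = 148*(-106) + (1 - 5)/(5 + 8) = -15688 - 4/13 = -203948/13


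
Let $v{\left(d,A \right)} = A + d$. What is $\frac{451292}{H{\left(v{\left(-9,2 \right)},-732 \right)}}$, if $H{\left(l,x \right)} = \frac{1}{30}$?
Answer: $13538760$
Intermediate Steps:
$H{\left(l,x \right)} = \frac{1}{30}$
$\frac{451292}{H{\left(v{\left(-9,2 \right)},-732 \right)}} = 451292 \frac{1}{\frac{1}{30}} = 451292 \cdot 30 = 13538760$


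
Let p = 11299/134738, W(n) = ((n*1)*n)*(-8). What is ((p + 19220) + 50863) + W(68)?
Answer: 4458626457/134738 ≈ 33091.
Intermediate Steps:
W(n) = -8*n² (W(n) = (n*n)*(-8) = n²*(-8) = -8*n²)
p = 11299/134738 (p = 11299*(1/134738) = 11299/134738 ≈ 0.083859)
((p + 19220) + 50863) + W(68) = ((11299/134738 + 19220) + 50863) - 8*68² = (2589675659/134738 + 50863) - 8*4624 = 9442854553/134738 - 36992 = 4458626457/134738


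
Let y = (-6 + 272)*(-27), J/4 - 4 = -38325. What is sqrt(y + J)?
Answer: I*sqrt(160466) ≈ 400.58*I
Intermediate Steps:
J = -153284 (J = 16 + 4*(-38325) = 16 - 153300 = -153284)
y = -7182 (y = 266*(-27) = -7182)
sqrt(y + J) = sqrt(-7182 - 153284) = sqrt(-160466) = I*sqrt(160466)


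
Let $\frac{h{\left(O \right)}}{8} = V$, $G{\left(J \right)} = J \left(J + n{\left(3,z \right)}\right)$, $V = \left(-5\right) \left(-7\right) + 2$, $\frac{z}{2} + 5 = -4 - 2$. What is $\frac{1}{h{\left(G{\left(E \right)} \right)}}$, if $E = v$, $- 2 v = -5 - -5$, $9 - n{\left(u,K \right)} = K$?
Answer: $\frac{1}{296} \approx 0.0033784$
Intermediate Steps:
$z = -22$ ($z = -10 + 2 \left(-4 - 2\right) = -10 + 2 \left(-6\right) = -10 - 12 = -22$)
$n{\left(u,K \right)} = 9 - K$
$V = 37$ ($V = 35 + 2 = 37$)
$v = 0$ ($v = - \frac{-5 - -5}{2} = - \frac{-5 + 5}{2} = \left(- \frac{1}{2}\right) 0 = 0$)
$E = 0$
$G{\left(J \right)} = J \left(31 + J\right)$ ($G{\left(J \right)} = J \left(J + \left(9 - -22\right)\right) = J \left(J + \left(9 + 22\right)\right) = J \left(J + 31\right) = J \left(31 + J\right)$)
$h{\left(O \right)} = 296$ ($h{\left(O \right)} = 8 \cdot 37 = 296$)
$\frac{1}{h{\left(G{\left(E \right)} \right)}} = \frac{1}{296}$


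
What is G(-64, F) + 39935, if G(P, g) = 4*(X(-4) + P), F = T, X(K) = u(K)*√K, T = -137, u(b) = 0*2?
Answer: 39679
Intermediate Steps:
u(b) = 0
X(K) = 0 (X(K) = 0*√K = 0)
F = -137
G(P, g) = 4*P (G(P, g) = 4*(0 + P) = 4*P)
G(-64, F) + 39935 = 4*(-64) + 39935 = -256 + 39935 = 39679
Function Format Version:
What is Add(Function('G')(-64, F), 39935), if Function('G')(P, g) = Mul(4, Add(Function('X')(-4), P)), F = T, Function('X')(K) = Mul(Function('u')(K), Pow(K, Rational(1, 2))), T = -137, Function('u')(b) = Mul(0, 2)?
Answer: 39679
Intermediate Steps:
Function('u')(b) = 0
Function('X')(K) = 0 (Function('X')(K) = Mul(0, Pow(K, Rational(1, 2))) = 0)
F = -137
Function('G')(P, g) = Mul(4, P) (Function('G')(P, g) = Mul(4, Add(0, P)) = Mul(4, P))
Add(Function('G')(-64, F), 39935) = Add(Mul(4, -64), 39935) = Add(-256, 39935) = 39679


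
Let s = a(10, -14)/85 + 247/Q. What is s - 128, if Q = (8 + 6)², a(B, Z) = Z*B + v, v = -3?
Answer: -2139513/16660 ≈ -128.42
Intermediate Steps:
a(B, Z) = -3 + B*Z (a(B, Z) = Z*B - 3 = B*Z - 3 = -3 + B*Z)
Q = 196 (Q = 14² = 196)
s = -7033/16660 (s = (-3 + 10*(-14))/85 + 247/196 = (-3 - 140)*(1/85) + 247*(1/196) = -143*1/85 + 247/196 = -143/85 + 247/196 = -7033/16660 ≈ -0.42215)
s - 128 = -7033/16660 - 128 = -2139513/16660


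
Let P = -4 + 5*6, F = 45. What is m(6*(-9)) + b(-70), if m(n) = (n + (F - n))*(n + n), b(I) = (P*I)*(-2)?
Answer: -1220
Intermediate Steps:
P = 26 (P = -4 + 30 = 26)
b(I) = -52*I (b(I) = (26*I)*(-2) = -52*I)
m(n) = 90*n (m(n) = (n + (45 - n))*(n + n) = 45*(2*n) = 90*n)
m(6*(-9)) + b(-70) = 90*(6*(-9)) - 52*(-70) = 90*(-54) + 3640 = -4860 + 3640 = -1220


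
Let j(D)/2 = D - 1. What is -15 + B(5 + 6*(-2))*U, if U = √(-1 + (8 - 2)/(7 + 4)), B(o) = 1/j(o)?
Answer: -15 - I*√55/176 ≈ -15.0 - 0.042138*I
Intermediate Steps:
j(D) = -2 + 2*D (j(D) = 2*(D - 1) = 2*(-1 + D) = -2 + 2*D)
B(o) = 1/(-2 + 2*o)
U = I*√55/11 (U = √(-1 + 6/11) = √(-5/11) = I*√55/11 ≈ 0.6742*I)
-15 + B(5 + 6*(-2))*U = -15 + (1/(2*(-1 + (5 + 6*(-2)))))*(I*√55/11) = -15 + (1/(2*(-1 + (5 - 12))))*(I*√55/11) = -15 + (1/(2*(-1 - 7)))*(I*√55/11) = -15 + ((½)/(-8))*(I*√55/11) = -15 + ((½)*(-⅛))*(I*√55/11) = -15 - I*√55/176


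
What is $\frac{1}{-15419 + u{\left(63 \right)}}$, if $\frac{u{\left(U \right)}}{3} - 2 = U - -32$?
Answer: $- \frac{1}{15128} \approx -6.6103 \cdot 10^{-5}$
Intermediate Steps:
$u{\left(U \right)} = 102 + 3 U$ ($u{\left(U \right)} = 6 + 3 \left(U - -32\right) = 6 + 3 \left(U + 32\right) = 6 + 3 \left(32 + U\right) = 6 + \left(96 + 3 U\right) = 102 + 3 U$)
$\frac{1}{-15419 + u{\left(63 \right)}} = \frac{1}{-15419 + \left(102 + 3 \cdot 63\right)} = \frac{1}{-15419 + \left(102 + 189\right)} = \frac{1}{-15419 + 291} = \frac{1}{-15128} = - \frac{1}{15128}$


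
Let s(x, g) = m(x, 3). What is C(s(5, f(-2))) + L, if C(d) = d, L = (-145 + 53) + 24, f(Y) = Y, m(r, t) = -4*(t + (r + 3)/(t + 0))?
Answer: -272/3 ≈ -90.667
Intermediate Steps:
m(r, t) = -4*t - 4*(3 + r)/t (m(r, t) = -4*(t + (3 + r)/t) = -4*t - 4*(3 + r)/t)
L = -68 (L = -92 + 24 = -68)
s(x, g) = -16 - 4*x/3 (s(x, g) = 4*(-3 - x - 1*3²)/3 = 4*(⅓)*(-3 - x - 1*9) = 4*(⅓)*(-3 - x - 9) = 4*(⅓)*(-12 - x) = -16 - 4*x/3)
C(s(5, f(-2))) + L = (-16 - 4/3*5) - 68 = (-16 - 20/3) - 68 = -68/3 - 68 = -272/3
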